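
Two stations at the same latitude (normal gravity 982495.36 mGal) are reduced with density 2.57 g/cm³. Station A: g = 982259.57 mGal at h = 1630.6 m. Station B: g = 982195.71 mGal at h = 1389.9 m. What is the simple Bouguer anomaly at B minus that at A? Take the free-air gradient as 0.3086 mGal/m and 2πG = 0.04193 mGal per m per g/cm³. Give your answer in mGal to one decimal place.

-112.2

Δg_SB(A) = 982259.57 − 982495.36 + 0.3086×1630.6 − 0.04193×2.57×1630.6 = 91.70 mGal
Δg_SB(B) = 982195.71 − 982495.36 + 0.3086×1389.9 − 0.04193×2.57×1389.9 = -20.50 mGal
Difference = -20.50 − (91.70) = -112.20 mGal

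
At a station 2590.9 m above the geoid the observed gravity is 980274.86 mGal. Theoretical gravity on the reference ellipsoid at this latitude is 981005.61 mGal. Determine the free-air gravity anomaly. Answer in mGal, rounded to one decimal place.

68.8

Free-air correction = 0.3086 × 2590.9 = 799.55 mGal
Free-air anomaly = 980274.86 − 981005.61 + (799.55) = 68.80 mGal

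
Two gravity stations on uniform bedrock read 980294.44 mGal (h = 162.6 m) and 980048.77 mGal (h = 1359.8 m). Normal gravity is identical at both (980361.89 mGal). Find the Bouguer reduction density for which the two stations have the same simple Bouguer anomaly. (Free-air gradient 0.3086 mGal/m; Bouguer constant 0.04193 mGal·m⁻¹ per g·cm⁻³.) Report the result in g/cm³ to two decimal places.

2.47

Δg_obs = 980048.77 − 980294.44 = -245.67 mGal over Δh = 1359.8 − 162.6 = 1197.2 m
Equal Bouguer anomalies ⇒ Δg_obs + (0.3086 − 0.04193ρ)·Δh = 0
0.3086 − 0.04193ρ = −Δg_obs/Δh = 0.20520
ρ = (0.3086 − 0.20520) / 0.04193 = 2.47 g/cm³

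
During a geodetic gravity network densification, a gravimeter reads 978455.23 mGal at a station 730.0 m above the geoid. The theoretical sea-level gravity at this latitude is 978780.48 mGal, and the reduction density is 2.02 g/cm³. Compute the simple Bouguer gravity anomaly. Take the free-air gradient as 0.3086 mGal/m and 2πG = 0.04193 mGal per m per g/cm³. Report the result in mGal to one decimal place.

-161.8

Free-air correction = 0.3086 × 730.0 = 225.28 mGal
Free-air anomaly = 978455.23 − 978780.48 + (225.28) = -99.97 mGal
Bouguer slab correction = 0.04193 × 2.02 × 730.0 = 61.83 mGal
Simple Bouguer anomaly = -99.97 − (61.83) = -161.80 mGal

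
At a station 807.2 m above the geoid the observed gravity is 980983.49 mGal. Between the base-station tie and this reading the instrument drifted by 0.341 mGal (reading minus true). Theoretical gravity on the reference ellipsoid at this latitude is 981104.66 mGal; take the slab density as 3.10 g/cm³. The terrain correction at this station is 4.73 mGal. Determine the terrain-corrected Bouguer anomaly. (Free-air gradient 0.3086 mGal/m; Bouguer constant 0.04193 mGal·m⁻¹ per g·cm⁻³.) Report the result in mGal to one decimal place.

27.4

Drift-corrected reading = 980983.49 − (0.341) = 980983.149 mGal
Free-air correction = 0.3086 × 807.2 = 249.10 mGal
Free-air anomaly = 980983.149 − 981104.66 + (249.10) = 127.589 mGal
Bouguer slab correction = 0.04193 × 3.10 × 807.2 = 104.92 mGal
Simple Bouguer anomaly = 127.589 − (104.92) = 22.669 mGal
Complete Bouguer anomaly = 22.669 + 4.73 = 27.399 mGal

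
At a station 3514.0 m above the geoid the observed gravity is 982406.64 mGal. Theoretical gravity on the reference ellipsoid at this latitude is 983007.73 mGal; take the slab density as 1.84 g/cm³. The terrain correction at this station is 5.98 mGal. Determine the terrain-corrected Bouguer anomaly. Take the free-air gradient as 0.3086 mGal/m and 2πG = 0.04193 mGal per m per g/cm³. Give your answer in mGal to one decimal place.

Free-air correction = 0.3086 × 3514.0 = 1084.42 mGal
Free-air anomaly = 982406.64 − 983007.73 + (1084.42) = 483.33 mGal
Bouguer slab correction = 0.04193 × 1.84 × 3514.0 = 271.11 mGal
Simple Bouguer anomaly = 483.33 − (271.11) = 212.22 mGal
Complete Bouguer anomaly = 212.22 + 5.98 = 218.20 mGal

218.2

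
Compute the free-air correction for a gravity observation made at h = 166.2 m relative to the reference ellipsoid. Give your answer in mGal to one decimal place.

Free-air correction = 0.3086 × 166.2 = 51.3 mGal

51.3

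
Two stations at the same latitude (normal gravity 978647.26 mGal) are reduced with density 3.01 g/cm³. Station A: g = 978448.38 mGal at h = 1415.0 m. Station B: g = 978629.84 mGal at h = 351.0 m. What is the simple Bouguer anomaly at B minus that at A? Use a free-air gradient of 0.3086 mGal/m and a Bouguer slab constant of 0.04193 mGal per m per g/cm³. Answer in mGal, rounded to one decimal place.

Δg_SB(A) = 978448.38 − 978647.26 + 0.3086×1415.0 − 0.04193×3.01×1415.0 = 59.20 mGal
Δg_SB(B) = 978629.84 − 978647.26 + 0.3086×351.0 − 0.04193×3.01×351.0 = 46.60 mGal
Difference = 46.60 − (59.20) = -12.60 mGal

-12.6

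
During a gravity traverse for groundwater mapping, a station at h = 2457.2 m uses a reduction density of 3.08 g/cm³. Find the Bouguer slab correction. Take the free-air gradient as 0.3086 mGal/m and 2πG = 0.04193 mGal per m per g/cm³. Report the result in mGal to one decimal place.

Bouguer slab correction = 0.04193 × 3.08 × 2457.2 = 317.3 mGal

317.3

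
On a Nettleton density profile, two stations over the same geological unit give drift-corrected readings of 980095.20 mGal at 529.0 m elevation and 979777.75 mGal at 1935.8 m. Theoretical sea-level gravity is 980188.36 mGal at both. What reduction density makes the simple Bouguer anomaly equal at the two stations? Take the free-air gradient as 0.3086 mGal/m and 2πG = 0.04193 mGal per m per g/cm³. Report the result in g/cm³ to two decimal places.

1.98

Δg_obs = 979777.75 − 980095.20 = -317.45 mGal over Δh = 1935.8 − 529.0 = 1406.8 m
Equal Bouguer anomalies ⇒ Δg_obs + (0.3086 − 0.04193ρ)·Δh = 0
0.3086 − 0.04193ρ = −Δg_obs/Δh = 0.22565
ρ = (0.3086 − 0.22565) / 0.04193 = 1.98 g/cm³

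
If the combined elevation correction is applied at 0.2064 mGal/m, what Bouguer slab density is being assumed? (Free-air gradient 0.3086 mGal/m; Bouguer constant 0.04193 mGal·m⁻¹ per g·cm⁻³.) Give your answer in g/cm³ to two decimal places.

2.44

0.2064 = 0.3086 − 0.04193 × ρ
ρ = (0.3086 − 0.2064) / 0.04193 = 2.44 g/cm³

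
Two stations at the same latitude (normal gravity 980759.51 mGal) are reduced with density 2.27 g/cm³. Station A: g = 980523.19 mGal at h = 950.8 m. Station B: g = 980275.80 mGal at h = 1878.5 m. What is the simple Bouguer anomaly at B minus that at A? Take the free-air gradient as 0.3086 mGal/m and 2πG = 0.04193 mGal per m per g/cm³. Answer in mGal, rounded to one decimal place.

-49.4

Δg_SB(A) = 980523.19 − 980759.51 + 0.3086×950.8 − 0.04193×2.27×950.8 = -33.40 mGal
Δg_SB(B) = 980275.80 − 980759.51 + 0.3086×1878.5 − 0.04193×2.27×1878.5 = -82.80 mGal
Difference = -82.80 − (-33.40) = -49.40 mGal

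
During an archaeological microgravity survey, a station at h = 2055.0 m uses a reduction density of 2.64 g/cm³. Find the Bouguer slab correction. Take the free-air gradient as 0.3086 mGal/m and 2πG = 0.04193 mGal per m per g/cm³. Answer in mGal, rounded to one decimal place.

227.5

Bouguer slab correction = 0.04193 × 2.64 × 2055.0 = 227.5 mGal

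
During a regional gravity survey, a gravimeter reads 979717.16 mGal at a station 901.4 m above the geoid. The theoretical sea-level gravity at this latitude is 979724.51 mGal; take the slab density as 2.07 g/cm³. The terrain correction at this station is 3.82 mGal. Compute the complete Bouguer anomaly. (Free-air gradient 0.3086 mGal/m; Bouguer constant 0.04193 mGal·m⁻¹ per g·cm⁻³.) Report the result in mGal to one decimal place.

196.4

Free-air correction = 0.3086 × 901.4 = 278.17 mGal
Free-air anomaly = 979717.16 − 979724.51 + (278.17) = 270.82 mGal
Bouguer slab correction = 0.04193 × 2.07 × 901.4 = 78.24 mGal
Simple Bouguer anomaly = 270.82 − (78.24) = 192.58 mGal
Complete Bouguer anomaly = 192.58 + 3.82 = 196.40 mGal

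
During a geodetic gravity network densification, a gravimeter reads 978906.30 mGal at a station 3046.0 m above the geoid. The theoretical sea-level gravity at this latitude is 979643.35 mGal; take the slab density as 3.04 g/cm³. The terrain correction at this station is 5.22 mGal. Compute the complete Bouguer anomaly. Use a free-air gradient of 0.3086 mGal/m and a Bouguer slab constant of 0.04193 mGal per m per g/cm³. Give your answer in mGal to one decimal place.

Free-air correction = 0.3086 × 3046.0 = 940.00 mGal
Free-air anomaly = 978906.30 − 979643.35 + (940.00) = 202.95 mGal
Bouguer slab correction = 0.04193 × 3.04 × 3046.0 = 388.27 mGal
Simple Bouguer anomaly = 202.95 − (388.27) = -185.32 mGal
Complete Bouguer anomaly = -185.32 + 5.22 = -180.10 mGal

-180.1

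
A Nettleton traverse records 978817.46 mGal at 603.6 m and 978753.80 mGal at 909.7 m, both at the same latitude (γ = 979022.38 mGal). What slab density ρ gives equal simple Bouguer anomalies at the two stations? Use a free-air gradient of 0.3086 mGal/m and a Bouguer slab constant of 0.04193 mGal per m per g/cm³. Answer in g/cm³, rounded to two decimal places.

2.40

Δg_obs = 978753.80 − 978817.46 = -63.66 mGal over Δh = 909.7 − 603.6 = 306.1 m
Equal Bouguer anomalies ⇒ Δg_obs + (0.3086 − 0.04193ρ)·Δh = 0
0.3086 − 0.04193ρ = −Δg_obs/Δh = 0.20797
ρ = (0.3086 − 0.20797) / 0.04193 = 2.40 g/cm³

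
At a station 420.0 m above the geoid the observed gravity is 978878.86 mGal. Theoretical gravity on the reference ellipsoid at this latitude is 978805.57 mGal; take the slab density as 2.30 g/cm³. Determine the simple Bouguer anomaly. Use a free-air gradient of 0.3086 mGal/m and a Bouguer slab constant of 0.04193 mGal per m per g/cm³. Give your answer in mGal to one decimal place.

Free-air correction = 0.3086 × 420.0 = 129.61 mGal
Free-air anomaly = 978878.86 − 978805.57 + (129.61) = 202.90 mGal
Bouguer slab correction = 0.04193 × 2.30 × 420.0 = 40.50 mGal
Simple Bouguer anomaly = 202.90 − (40.50) = 162.40 mGal

162.4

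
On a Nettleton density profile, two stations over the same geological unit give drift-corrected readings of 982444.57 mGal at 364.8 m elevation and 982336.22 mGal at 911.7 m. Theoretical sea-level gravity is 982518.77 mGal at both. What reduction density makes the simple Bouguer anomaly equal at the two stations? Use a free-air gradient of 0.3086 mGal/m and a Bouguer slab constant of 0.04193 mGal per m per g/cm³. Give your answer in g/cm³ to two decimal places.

Δg_obs = 982336.22 − 982444.57 = -108.35 mGal over Δh = 911.7 − 364.8 = 546.9 m
Equal Bouguer anomalies ⇒ Δg_obs + (0.3086 − 0.04193ρ)·Δh = 0
0.3086 − 0.04193ρ = −Δg_obs/Δh = 0.19812
ρ = (0.3086 − 0.19812) / 0.04193 = 2.63 g/cm³

2.63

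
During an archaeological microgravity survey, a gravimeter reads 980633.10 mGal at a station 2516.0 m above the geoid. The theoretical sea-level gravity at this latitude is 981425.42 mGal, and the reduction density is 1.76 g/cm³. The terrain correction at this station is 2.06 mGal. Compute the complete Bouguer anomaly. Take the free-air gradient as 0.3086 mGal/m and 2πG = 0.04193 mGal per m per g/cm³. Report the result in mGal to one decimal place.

-199.5

Free-air correction = 0.3086 × 2516.0 = 776.44 mGal
Free-air anomaly = 980633.10 − 981425.42 + (776.44) = -15.88 mGal
Bouguer slab correction = 0.04193 × 1.76 × 2516.0 = 185.67 mGal
Simple Bouguer anomaly = -15.88 − (185.67) = -201.55 mGal
Complete Bouguer anomaly = -201.55 + 2.06 = -199.49 mGal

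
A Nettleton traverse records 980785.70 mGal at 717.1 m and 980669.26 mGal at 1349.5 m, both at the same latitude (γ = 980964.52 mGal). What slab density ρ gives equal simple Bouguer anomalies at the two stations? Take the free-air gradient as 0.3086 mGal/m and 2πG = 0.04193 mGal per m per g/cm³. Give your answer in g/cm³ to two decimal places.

2.97

Δg_obs = 980669.26 − 980785.70 = -116.44 mGal over Δh = 1349.5 − 717.1 = 632.4 m
Equal Bouguer anomalies ⇒ Δg_obs + (0.3086 − 0.04193ρ)·Δh = 0
0.3086 − 0.04193ρ = −Δg_obs/Δh = 0.18412
ρ = (0.3086 − 0.18412) / 0.04193 = 2.97 g/cm³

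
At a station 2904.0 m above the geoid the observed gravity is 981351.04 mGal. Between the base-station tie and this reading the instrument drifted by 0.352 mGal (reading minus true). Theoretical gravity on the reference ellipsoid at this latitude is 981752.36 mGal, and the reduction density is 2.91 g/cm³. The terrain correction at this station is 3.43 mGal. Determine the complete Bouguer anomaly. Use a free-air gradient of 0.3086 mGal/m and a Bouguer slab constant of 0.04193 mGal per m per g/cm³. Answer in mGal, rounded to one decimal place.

143.6

Drift-corrected reading = 981351.04 − (0.352) = 981350.688 mGal
Free-air correction = 0.3086 × 2904.0 = 896.17 mGal
Free-air anomaly = 981350.688 − 981752.36 + (896.17) = 494.498 mGal
Bouguer slab correction = 0.04193 × 2.91 × 2904.0 = 354.34 mGal
Simple Bouguer anomaly = 494.498 − (354.34) = 140.158 mGal
Complete Bouguer anomaly = 140.158 + 3.43 = 143.588 mGal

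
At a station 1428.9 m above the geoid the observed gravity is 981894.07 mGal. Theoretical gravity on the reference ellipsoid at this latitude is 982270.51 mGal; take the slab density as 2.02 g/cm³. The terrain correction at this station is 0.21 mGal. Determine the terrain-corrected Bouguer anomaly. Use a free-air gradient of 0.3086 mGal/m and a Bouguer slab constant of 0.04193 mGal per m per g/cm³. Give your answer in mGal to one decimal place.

Free-air correction = 0.3086 × 1428.9 = 440.96 mGal
Free-air anomaly = 981894.07 − 982270.51 + (440.96) = 64.52 mGal
Bouguer slab correction = 0.04193 × 2.02 × 1428.9 = 121.03 mGal
Simple Bouguer anomaly = 64.52 − (121.03) = -56.51 mGal
Complete Bouguer anomaly = -56.51 + 0.21 = -56.30 mGal

-56.3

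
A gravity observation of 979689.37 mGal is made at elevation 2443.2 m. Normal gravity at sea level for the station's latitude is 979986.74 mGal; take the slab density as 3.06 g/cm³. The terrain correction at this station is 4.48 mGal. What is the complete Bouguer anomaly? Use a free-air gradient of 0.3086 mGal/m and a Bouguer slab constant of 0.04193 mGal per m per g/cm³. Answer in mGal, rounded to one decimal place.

Free-air correction = 0.3086 × 2443.2 = 753.97 mGal
Free-air anomaly = 979689.37 − 979986.74 + (753.97) = 456.60 mGal
Bouguer slab correction = 0.04193 × 3.06 × 2443.2 = 313.48 mGal
Simple Bouguer anomaly = 456.60 − (313.48) = 143.12 mGal
Complete Bouguer anomaly = 143.12 + 4.48 = 147.60 mGal

147.6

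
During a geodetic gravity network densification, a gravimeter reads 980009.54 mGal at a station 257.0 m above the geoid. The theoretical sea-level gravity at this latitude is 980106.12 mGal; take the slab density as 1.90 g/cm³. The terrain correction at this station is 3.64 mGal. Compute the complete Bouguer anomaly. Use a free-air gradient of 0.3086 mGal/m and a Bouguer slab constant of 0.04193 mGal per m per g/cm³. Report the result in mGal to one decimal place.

Free-air correction = 0.3086 × 257.0 = 79.31 mGal
Free-air anomaly = 980009.54 − 980106.12 + (79.31) = -17.27 mGal
Bouguer slab correction = 0.04193 × 1.90 × 257.0 = 20.47 mGal
Simple Bouguer anomaly = -17.27 − (20.47) = -37.74 mGal
Complete Bouguer anomaly = -37.74 + 3.64 = -34.10 mGal

-34.1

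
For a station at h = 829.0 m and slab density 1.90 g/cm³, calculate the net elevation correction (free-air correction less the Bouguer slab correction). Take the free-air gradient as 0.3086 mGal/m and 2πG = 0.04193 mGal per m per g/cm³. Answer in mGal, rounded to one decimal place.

Combined gradient = 0.3086 − 0.04193 × 1.90 = 0.2289330 mGal/m
Combined elevation correction = 0.2289330 × 829.0 = 189.8 mGal

189.8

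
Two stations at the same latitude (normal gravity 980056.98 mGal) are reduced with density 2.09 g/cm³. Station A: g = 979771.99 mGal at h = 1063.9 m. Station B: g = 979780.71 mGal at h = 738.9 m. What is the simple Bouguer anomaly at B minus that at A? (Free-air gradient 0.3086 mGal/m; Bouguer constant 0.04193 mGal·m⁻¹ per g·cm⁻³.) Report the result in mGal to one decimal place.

-63.1

Δg_SB(A) = 979771.99 − 980056.98 + 0.3086×1063.9 − 0.04193×2.09×1063.9 = -49.90 mGal
Δg_SB(B) = 979780.71 − 980056.98 + 0.3086×738.9 − 0.04193×2.09×738.9 = -113.00 mGal
Difference = -113.00 − (-49.90) = -63.10 mGal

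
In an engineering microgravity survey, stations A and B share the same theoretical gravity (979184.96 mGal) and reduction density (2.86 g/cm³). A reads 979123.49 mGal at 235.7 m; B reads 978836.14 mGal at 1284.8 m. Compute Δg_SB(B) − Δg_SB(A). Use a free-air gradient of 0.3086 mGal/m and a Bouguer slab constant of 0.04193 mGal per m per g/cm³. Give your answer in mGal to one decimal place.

-89.4

Δg_SB(A) = 979123.49 − 979184.96 + 0.3086×235.7 − 0.04193×2.86×235.7 = -17.00 mGal
Δg_SB(B) = 978836.14 − 979184.96 + 0.3086×1284.8 − 0.04193×2.86×1284.8 = -106.40 mGal
Difference = -106.40 − (-17.00) = -89.40 mGal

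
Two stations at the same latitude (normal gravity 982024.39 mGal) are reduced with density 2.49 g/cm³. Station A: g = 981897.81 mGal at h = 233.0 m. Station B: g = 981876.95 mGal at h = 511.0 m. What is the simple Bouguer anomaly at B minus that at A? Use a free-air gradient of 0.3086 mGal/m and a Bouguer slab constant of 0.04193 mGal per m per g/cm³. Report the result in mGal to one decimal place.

35.9

Δg_SB(A) = 981897.81 − 982024.39 + 0.3086×233.0 − 0.04193×2.49×233.0 = -79.00 mGal
Δg_SB(B) = 981876.95 − 982024.39 + 0.3086×511.0 − 0.04193×2.49×511.0 = -43.10 mGal
Difference = -43.10 − (-79.00) = 35.90 mGal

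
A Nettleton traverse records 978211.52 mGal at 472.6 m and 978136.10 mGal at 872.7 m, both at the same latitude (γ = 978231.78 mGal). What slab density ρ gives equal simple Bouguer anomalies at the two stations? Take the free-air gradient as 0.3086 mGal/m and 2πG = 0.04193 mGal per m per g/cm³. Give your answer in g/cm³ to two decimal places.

2.86

Δg_obs = 978136.10 − 978211.52 = -75.42 mGal over Δh = 872.7 − 472.6 = 400.1 m
Equal Bouguer anomalies ⇒ Δg_obs + (0.3086 − 0.04193ρ)·Δh = 0
0.3086 − 0.04193ρ = −Δg_obs/Δh = 0.18850
ρ = (0.3086 − 0.18850) / 0.04193 = 2.86 g/cm³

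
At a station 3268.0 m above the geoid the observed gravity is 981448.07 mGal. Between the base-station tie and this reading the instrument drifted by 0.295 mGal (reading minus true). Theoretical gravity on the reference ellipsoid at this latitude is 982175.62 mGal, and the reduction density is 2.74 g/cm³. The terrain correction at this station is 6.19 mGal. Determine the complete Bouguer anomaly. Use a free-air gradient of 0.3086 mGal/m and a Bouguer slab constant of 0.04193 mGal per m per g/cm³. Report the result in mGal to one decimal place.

Drift-corrected reading = 981448.07 − (0.295) = 981447.775 mGal
Free-air correction = 0.3086 × 3268.0 = 1008.50 mGal
Free-air anomaly = 981447.775 − 982175.62 + (1008.50) = 280.655 mGal
Bouguer slab correction = 0.04193 × 2.74 × 3268.0 = 375.45 mGal
Simple Bouguer anomaly = 280.655 − (375.45) = -94.795 mGal
Complete Bouguer anomaly = -94.795 + 6.19 = -88.605 mGal

-88.6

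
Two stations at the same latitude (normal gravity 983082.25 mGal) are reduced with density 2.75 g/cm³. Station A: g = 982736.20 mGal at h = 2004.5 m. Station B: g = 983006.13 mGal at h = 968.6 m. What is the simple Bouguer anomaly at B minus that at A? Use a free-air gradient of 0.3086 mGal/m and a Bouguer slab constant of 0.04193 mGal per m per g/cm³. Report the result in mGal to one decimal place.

Δg_SB(A) = 982736.20 − 983082.25 + 0.3086×2004.5 − 0.04193×2.75×2004.5 = 41.40 mGal
Δg_SB(B) = 983006.13 − 983082.25 + 0.3086×968.6 − 0.04193×2.75×968.6 = 111.10 mGal
Difference = 111.10 − (41.40) = 69.70 mGal

69.7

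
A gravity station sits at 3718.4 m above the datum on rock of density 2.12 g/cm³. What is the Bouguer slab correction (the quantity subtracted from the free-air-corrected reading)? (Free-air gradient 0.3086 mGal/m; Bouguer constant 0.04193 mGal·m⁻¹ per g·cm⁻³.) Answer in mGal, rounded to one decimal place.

330.5

Bouguer slab correction = 0.04193 × 2.12 × 3718.4 = 330.5 mGal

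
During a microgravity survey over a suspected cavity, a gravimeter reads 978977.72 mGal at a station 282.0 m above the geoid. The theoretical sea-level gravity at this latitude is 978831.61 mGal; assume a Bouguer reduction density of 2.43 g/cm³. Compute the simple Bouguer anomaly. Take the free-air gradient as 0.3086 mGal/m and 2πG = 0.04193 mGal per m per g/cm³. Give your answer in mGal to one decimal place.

Free-air correction = 0.3086 × 282.0 = 87.03 mGal
Free-air anomaly = 978977.72 − 978831.61 + (87.03) = 233.14 mGal
Bouguer slab correction = 0.04193 × 2.43 × 282.0 = 28.73 mGal
Simple Bouguer anomaly = 233.14 − (28.73) = 204.41 mGal

204.4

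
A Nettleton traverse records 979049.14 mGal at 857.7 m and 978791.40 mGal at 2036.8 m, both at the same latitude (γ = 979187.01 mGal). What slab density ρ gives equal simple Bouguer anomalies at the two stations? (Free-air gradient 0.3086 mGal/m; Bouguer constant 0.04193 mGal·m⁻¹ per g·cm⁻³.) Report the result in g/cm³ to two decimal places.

Δg_obs = 978791.40 − 979049.14 = -257.74 mGal over Δh = 2036.8 − 857.7 = 1179.1 m
Equal Bouguer anomalies ⇒ Δg_obs + (0.3086 − 0.04193ρ)·Δh = 0
0.3086 − 0.04193ρ = −Δg_obs/Δh = 0.21859
ρ = (0.3086 − 0.21859) / 0.04193 = 2.15 g/cm³

2.15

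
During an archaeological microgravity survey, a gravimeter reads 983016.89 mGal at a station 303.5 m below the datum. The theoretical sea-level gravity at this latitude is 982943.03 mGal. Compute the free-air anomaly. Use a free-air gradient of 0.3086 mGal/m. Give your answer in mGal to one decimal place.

Free-air correction = 0.3086 × -303.5 = -93.66 mGal
Free-air anomaly = 983016.89 − 982943.03 + (-93.66) = -19.80 mGal

-19.8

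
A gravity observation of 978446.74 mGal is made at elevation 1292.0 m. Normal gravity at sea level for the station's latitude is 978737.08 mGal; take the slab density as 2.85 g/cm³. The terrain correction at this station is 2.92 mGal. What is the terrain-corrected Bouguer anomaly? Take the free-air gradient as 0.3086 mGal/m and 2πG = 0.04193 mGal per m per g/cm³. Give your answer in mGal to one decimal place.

-43.1

Free-air correction = 0.3086 × 1292.0 = 398.71 mGal
Free-air anomaly = 978446.74 − 978737.08 + (398.71) = 108.37 mGal
Bouguer slab correction = 0.04193 × 2.85 × 1292.0 = 154.39 mGal
Simple Bouguer anomaly = 108.37 − (154.39) = -46.02 mGal
Complete Bouguer anomaly = -46.02 + 2.92 = -43.10 mGal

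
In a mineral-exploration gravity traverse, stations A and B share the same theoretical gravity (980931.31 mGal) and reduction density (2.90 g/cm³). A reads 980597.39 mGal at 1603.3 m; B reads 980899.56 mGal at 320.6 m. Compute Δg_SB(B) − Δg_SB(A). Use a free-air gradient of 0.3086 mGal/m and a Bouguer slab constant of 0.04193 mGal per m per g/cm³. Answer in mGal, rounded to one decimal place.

62.3

Δg_SB(A) = 980597.39 − 980931.31 + 0.3086×1603.3 − 0.04193×2.90×1603.3 = -34.10 mGal
Δg_SB(B) = 980899.56 − 980931.31 + 0.3086×320.6 − 0.04193×2.90×320.6 = 28.20 mGal
Difference = 28.20 − (-34.10) = 62.30 mGal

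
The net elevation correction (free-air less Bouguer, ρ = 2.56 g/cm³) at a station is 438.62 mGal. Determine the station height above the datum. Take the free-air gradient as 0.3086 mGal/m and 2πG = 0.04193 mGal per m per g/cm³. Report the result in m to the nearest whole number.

Combined gradient = 0.3086 − 0.04193 × 2.56 = 0.2012592 mGal/m
h = 438.62 / 0.2012592 = 2179.38 m

2179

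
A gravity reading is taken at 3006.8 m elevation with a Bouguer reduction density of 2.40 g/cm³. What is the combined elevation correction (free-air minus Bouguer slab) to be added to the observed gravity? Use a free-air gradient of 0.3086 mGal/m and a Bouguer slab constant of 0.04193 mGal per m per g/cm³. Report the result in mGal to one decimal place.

625.3

Combined gradient = 0.3086 − 0.04193 × 2.40 = 0.2079680 mGal/m
Combined elevation correction = 0.2079680 × 3006.8 = 625.3 mGal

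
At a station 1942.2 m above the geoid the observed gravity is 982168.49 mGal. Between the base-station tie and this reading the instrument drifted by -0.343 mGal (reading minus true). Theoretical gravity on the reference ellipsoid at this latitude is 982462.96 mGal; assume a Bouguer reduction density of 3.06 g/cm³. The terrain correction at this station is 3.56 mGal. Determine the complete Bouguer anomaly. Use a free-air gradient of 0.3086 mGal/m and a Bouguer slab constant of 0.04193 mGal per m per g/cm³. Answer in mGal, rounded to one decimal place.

Drift-corrected reading = 982168.49 − (-0.343) = 982168.833 mGal
Free-air correction = 0.3086 × 1942.2 = 599.36 mGal
Free-air anomaly = 982168.833 − 982462.96 + (599.36) = 305.233 mGal
Bouguer slab correction = 0.04193 × 3.06 × 1942.2 = 249.20 mGal
Simple Bouguer anomaly = 305.233 − (249.20) = 56.033 mGal
Complete Bouguer anomaly = 56.033 + 3.56 = 59.593 mGal

59.6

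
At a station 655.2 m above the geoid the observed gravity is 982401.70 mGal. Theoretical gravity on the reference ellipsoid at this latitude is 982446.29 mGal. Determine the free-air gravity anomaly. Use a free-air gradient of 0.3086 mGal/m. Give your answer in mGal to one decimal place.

Free-air correction = 0.3086 × 655.2 = 202.19 mGal
Free-air anomaly = 982401.70 − 982446.29 + (202.19) = 157.60 mGal

157.6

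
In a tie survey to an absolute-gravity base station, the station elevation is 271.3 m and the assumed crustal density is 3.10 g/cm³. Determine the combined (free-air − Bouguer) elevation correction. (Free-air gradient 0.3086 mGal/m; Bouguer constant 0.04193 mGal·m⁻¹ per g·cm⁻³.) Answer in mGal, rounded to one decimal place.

48.5

Combined gradient = 0.3086 − 0.04193 × 3.10 = 0.1786170 mGal/m
Combined elevation correction = 0.1786170 × 271.3 = 48.5 mGal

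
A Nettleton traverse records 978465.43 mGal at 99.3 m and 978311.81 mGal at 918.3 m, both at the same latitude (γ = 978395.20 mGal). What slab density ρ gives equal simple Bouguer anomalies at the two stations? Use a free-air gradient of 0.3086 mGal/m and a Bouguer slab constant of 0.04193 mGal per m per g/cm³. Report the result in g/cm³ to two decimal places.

Δg_obs = 978311.81 − 978465.43 = -153.62 mGal over Δh = 918.3 − 99.3 = 819.0 m
Equal Bouguer anomalies ⇒ Δg_obs + (0.3086 − 0.04193ρ)·Δh = 0
0.3086 − 0.04193ρ = −Δg_obs/Δh = 0.18757
ρ = (0.3086 − 0.18757) / 0.04193 = 2.89 g/cm³

2.89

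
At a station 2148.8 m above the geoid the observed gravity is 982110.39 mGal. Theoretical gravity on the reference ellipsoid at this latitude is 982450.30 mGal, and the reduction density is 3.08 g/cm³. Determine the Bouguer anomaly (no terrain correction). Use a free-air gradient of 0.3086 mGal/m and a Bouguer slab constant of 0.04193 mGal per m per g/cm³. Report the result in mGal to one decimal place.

45.7

Free-air correction = 0.3086 × 2148.8 = 663.12 mGal
Free-air anomaly = 982110.39 − 982450.30 + (663.12) = 323.21 mGal
Bouguer slab correction = 0.04193 × 3.08 × 2148.8 = 277.51 mGal
Simple Bouguer anomaly = 323.21 − (277.51) = 45.70 mGal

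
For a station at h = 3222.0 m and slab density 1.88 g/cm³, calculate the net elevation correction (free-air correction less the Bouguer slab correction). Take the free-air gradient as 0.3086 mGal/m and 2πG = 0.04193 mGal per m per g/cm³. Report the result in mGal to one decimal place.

740.3

Combined gradient = 0.3086 − 0.04193 × 1.88 = 0.2297716 mGal/m
Combined elevation correction = 0.2297716 × 3222.0 = 740.3 mGal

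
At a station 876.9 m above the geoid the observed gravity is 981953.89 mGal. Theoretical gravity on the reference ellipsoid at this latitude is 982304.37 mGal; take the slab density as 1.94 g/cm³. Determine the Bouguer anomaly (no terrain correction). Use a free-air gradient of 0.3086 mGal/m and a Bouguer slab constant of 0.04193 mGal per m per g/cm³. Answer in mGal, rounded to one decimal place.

Free-air correction = 0.3086 × 876.9 = 270.61 mGal
Free-air anomaly = 981953.89 − 982304.37 + (270.61) = -79.87 mGal
Bouguer slab correction = 0.04193 × 1.94 × 876.9 = 71.33 mGal
Simple Bouguer anomaly = -79.87 − (71.33) = -151.20 mGal

-151.2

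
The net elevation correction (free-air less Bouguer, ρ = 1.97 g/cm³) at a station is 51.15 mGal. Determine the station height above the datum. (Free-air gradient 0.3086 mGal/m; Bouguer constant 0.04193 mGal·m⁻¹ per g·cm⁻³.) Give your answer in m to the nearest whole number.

Combined gradient = 0.3086 − 0.04193 × 1.97 = 0.2259979 mGal/m
h = 51.15 / 0.2259979 = 226.33 m

226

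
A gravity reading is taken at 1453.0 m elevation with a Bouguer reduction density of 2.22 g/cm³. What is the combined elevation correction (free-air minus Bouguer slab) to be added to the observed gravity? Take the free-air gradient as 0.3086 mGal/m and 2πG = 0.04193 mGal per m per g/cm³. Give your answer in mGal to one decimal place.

Combined gradient = 0.3086 − 0.04193 × 2.22 = 0.2155154 mGal/m
Combined elevation correction = 0.2155154 × 1453.0 = 313.1 mGal

313.1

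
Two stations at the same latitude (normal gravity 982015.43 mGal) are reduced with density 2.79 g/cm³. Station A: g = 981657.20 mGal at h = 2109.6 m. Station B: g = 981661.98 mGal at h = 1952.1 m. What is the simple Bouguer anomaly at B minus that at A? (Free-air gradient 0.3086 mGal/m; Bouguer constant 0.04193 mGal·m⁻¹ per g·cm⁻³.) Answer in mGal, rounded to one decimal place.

Δg_SB(A) = 981657.20 − 982015.43 + 0.3086×2109.6 − 0.04193×2.79×2109.6 = 46.00 mGal
Δg_SB(B) = 981661.98 − 982015.43 + 0.3086×1952.1 − 0.04193×2.79×1952.1 = 20.60 mGal
Difference = 20.60 − (46.00) = -25.40 mGal

-25.4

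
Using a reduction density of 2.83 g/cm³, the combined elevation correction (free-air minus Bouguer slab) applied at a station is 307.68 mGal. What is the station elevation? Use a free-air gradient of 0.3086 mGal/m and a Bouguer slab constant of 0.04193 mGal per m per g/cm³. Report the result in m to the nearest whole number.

1620

Combined gradient = 0.3086 − 0.04193 × 2.83 = 0.1899381 mGal/m
h = 307.68 / 0.1899381 = 1619.90 m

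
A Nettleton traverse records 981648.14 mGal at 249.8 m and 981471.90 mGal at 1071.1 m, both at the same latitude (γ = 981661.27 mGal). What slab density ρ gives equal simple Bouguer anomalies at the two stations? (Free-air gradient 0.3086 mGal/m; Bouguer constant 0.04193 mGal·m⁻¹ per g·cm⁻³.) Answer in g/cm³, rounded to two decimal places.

2.24

Δg_obs = 981471.90 − 981648.14 = -176.24 mGal over Δh = 1071.1 − 249.8 = 821.3 m
Equal Bouguer anomalies ⇒ Δg_obs + (0.3086 − 0.04193ρ)·Δh = 0
0.3086 − 0.04193ρ = −Δg_obs/Δh = 0.21459
ρ = (0.3086 − 0.21459) / 0.04193 = 2.24 g/cm³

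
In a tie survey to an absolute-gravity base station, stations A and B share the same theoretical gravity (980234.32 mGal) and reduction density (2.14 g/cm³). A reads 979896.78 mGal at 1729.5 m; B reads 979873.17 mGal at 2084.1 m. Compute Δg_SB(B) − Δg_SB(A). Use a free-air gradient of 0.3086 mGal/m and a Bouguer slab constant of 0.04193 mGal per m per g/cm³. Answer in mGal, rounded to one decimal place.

Δg_SB(A) = 979896.78 − 980234.32 + 0.3086×1729.5 − 0.04193×2.14×1729.5 = 41.00 mGal
Δg_SB(B) = 979873.17 − 980234.32 + 0.3086×2084.1 − 0.04193×2.14×2084.1 = 95.00 mGal
Difference = 95.00 − (41.00) = 54.00 mGal

54.0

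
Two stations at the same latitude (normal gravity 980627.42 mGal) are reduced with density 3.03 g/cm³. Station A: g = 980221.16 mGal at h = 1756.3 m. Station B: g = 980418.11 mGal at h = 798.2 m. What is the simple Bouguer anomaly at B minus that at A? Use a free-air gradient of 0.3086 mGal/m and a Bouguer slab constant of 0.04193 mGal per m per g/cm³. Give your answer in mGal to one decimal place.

23.0

Δg_SB(A) = 980221.16 − 980627.42 + 0.3086×1756.3 − 0.04193×3.03×1756.3 = -87.40 mGal
Δg_SB(B) = 980418.11 − 980627.42 + 0.3086×798.2 − 0.04193×3.03×798.2 = -64.40 mGal
Difference = -64.40 − (-87.40) = 23.00 mGal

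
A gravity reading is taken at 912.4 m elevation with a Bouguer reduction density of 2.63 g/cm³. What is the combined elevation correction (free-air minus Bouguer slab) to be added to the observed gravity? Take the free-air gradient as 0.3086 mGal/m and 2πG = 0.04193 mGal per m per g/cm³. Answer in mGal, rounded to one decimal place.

181.0

Combined gradient = 0.3086 − 0.04193 × 2.63 = 0.1983241 mGal/m
Combined elevation correction = 0.1983241 × 912.4 = 181.0 mGal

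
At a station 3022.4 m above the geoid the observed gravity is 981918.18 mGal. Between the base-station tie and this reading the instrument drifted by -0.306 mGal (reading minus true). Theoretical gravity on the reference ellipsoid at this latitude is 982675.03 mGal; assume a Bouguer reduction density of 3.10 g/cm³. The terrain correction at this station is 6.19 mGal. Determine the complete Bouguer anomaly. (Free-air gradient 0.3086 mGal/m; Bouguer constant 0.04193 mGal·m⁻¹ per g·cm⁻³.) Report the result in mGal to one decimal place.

Drift-corrected reading = 981918.18 − (-0.306) = 981918.486 mGal
Free-air correction = 0.3086 × 3022.4 = 932.71 mGal
Free-air anomaly = 981918.486 − 982675.03 + (932.71) = 176.166 mGal
Bouguer slab correction = 0.04193 × 3.10 × 3022.4 = 392.86 mGal
Simple Bouguer anomaly = 176.166 − (392.86) = -216.694 mGal
Complete Bouguer anomaly = -216.694 + 6.19 = -210.504 mGal

-210.5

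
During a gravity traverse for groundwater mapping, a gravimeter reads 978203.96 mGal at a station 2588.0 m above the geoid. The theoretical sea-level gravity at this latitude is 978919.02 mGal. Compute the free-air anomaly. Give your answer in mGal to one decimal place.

83.6

Free-air correction = 0.3086 × 2588.0 = 798.66 mGal
Free-air anomaly = 978203.96 − 978919.02 + (798.66) = 83.60 mGal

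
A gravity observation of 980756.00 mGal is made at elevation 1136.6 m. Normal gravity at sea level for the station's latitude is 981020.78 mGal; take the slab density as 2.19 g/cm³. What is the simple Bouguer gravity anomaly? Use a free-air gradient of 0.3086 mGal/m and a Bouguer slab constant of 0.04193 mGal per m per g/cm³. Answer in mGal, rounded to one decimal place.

Free-air correction = 0.3086 × 1136.6 = 350.75 mGal
Free-air anomaly = 980756.00 − 981020.78 + (350.75) = 85.97 mGal
Bouguer slab correction = 0.04193 × 2.19 × 1136.6 = 104.37 mGal
Simple Bouguer anomaly = 85.97 − (104.37) = -18.40 mGal

-18.4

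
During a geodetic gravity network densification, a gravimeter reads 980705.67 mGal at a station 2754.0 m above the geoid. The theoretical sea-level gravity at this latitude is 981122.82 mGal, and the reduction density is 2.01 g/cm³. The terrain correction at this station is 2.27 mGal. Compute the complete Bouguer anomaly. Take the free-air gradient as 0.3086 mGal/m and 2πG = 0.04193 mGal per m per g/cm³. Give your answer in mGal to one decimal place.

Free-air correction = 0.3086 × 2754.0 = 849.88 mGal
Free-air anomaly = 980705.67 − 981122.82 + (849.88) = 432.73 mGal
Bouguer slab correction = 0.04193 × 2.01 × 2754.0 = 232.11 mGal
Simple Bouguer anomaly = 432.73 − (232.11) = 200.62 mGal
Complete Bouguer anomaly = 200.62 + 2.27 = 202.89 mGal

202.9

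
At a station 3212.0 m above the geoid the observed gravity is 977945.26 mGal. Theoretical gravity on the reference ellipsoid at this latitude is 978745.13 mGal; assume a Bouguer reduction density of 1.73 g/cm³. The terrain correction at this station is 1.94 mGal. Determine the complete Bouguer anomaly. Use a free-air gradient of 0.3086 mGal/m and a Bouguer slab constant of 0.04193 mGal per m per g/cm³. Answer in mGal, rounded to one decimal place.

-39.7

Free-air correction = 0.3086 × 3212.0 = 991.22 mGal
Free-air anomaly = 977945.26 − 978745.13 + (991.22) = 191.35 mGal
Bouguer slab correction = 0.04193 × 1.73 × 3212.0 = 232.99 mGal
Simple Bouguer anomaly = 191.35 − (232.99) = -41.64 mGal
Complete Bouguer anomaly = -41.64 + 1.94 = -39.70 mGal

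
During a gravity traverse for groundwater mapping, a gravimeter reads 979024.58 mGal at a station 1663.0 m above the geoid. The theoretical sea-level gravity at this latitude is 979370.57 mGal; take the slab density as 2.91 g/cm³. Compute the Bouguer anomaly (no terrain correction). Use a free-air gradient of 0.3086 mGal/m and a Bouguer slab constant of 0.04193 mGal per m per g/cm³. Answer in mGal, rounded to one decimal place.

Free-air correction = 0.3086 × 1663.0 = 513.20 mGal
Free-air anomaly = 979024.58 − 979370.57 + (513.20) = 167.21 mGal
Bouguer slab correction = 0.04193 × 2.91 × 1663.0 = 202.91 mGal
Simple Bouguer anomaly = 167.21 − (202.91) = -35.70 mGal

-35.7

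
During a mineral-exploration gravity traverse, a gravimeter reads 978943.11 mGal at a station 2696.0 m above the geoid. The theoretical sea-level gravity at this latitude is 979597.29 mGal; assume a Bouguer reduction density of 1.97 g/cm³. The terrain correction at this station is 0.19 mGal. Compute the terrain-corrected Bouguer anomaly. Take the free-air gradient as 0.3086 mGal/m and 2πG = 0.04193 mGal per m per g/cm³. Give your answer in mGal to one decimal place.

Free-air correction = 0.3086 × 2696.0 = 831.99 mGal
Free-air anomaly = 978943.11 − 979597.29 + (831.99) = 177.81 mGal
Bouguer slab correction = 0.04193 × 1.97 × 2696.0 = 222.70 mGal
Simple Bouguer anomaly = 177.81 − (222.70) = -44.89 mGal
Complete Bouguer anomaly = -44.89 + 0.19 = -44.70 mGal

-44.7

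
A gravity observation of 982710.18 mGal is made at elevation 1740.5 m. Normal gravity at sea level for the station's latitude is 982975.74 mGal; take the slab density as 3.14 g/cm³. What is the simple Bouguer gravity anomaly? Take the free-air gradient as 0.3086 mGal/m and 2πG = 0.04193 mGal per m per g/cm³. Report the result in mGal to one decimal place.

42.4

Free-air correction = 0.3086 × 1740.5 = 537.12 mGal
Free-air anomaly = 982710.18 − 982975.74 + (537.12) = 271.56 mGal
Bouguer slab correction = 0.04193 × 3.14 × 1740.5 = 229.15 mGal
Simple Bouguer anomaly = 271.56 − (229.15) = 42.41 mGal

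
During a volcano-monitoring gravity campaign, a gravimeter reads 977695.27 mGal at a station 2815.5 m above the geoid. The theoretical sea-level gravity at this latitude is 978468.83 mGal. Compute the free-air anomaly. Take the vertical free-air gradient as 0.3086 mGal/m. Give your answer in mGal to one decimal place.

95.3

Free-air correction = 0.3086 × 2815.5 = 868.86 mGal
Free-air anomaly = 977695.27 − 978468.83 + (868.86) = 95.30 mGal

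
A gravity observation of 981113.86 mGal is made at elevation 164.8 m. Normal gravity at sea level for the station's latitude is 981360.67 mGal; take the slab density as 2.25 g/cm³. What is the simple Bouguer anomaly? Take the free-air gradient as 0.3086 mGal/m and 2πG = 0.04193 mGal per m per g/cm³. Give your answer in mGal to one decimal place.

Free-air correction = 0.3086 × 164.8 = 50.86 mGal
Free-air anomaly = 981113.86 − 981360.67 + (50.86) = -195.95 mGal
Bouguer slab correction = 0.04193 × 2.25 × 164.8 = 15.55 mGal
Simple Bouguer anomaly = -195.95 − (15.55) = -211.50 mGal

-211.5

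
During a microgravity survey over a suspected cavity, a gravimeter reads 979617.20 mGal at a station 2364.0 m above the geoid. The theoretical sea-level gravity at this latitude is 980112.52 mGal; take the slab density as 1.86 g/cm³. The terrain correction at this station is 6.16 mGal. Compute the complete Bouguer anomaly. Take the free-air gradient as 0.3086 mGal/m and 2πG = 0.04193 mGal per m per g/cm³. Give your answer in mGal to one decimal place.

56.0

Free-air correction = 0.3086 × 2364.0 = 729.53 mGal
Free-air anomaly = 979617.20 − 980112.52 + (729.53) = 234.21 mGal
Bouguer slab correction = 0.04193 × 1.86 × 2364.0 = 184.37 mGal
Simple Bouguer anomaly = 234.21 − (184.37) = 49.84 mGal
Complete Bouguer anomaly = 49.84 + 6.16 = 56.00 mGal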